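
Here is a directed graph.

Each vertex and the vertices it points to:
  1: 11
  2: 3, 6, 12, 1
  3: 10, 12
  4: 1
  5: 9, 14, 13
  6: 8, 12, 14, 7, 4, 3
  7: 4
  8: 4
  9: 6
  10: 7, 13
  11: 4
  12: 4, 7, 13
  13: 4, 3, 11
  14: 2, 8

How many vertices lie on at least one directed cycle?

A vertex is on a directed cycle iff it belongs to a strongly connected component of size ≥ 2 (or has a self-loop).
The vertices on cycles are {1, 2, 3, 4, 6, 10, 11, 12, 13, 14} — 10 in total.

10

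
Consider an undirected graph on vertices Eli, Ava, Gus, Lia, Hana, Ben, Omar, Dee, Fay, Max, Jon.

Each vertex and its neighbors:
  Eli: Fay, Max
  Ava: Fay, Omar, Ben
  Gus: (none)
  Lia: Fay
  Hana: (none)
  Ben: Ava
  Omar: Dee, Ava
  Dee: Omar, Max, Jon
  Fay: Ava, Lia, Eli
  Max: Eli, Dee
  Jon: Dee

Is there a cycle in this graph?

Yes

DFS, tracking each vertex's parent; an edge to a visited non-parent vertex closes a cycle.
Start from Max:
visit Max (parent –)
  visit Eli (parent Max)
    visit Fay (parent Eli)
      visit Ava (parent Fay)
        Ava–Fay: parent, skip
        visit Omar (parent Ava)
          visit Dee (parent Omar)
            Dee–Omar: parent, skip
            Dee–Max: Max visited and ≠ parent → cycle
Cycle: Max – Eli – Fay – Ava – Omar – Dee – Max.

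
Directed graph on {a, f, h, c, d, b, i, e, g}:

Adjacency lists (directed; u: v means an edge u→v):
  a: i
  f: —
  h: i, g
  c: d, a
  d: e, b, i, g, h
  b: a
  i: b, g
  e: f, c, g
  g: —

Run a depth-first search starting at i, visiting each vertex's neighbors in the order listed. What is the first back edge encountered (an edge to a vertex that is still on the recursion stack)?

a→i

DFS from i (visiting each vertex's neighbors in the order listed); mark gray on enter, black on exit:
i gray
  b gray
    a gray
      a→i: i is gray → back edge
First back edge: a → i.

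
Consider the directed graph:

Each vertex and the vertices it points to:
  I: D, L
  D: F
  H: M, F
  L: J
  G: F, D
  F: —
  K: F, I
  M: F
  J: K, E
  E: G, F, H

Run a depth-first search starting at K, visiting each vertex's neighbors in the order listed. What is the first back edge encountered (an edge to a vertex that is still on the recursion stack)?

J→K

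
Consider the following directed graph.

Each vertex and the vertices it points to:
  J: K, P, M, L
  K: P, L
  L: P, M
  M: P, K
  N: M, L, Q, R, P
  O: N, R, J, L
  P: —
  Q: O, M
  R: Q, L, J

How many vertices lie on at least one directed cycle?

7

A vertex is on a directed cycle iff it belongs to a strongly connected component of size ≥ 2 (or has a self-loop).
The vertices on cycles are {K, L, M, N, O, Q, R} — 7 in total.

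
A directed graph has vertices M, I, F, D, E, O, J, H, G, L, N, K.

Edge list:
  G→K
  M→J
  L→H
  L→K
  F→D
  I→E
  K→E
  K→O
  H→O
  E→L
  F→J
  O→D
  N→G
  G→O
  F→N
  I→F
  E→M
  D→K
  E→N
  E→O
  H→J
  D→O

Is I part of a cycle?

No

I lies on a cycle iff there is a path from I back to itself.
Exploring from I, it never reaches itself; equivalently, its strongly connected component is a singleton.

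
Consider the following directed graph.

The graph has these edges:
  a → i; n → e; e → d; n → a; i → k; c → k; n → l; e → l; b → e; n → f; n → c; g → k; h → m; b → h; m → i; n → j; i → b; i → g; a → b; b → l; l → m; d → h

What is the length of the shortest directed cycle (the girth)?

4

For each vertex v, BFS finds the shortest path from v back to v.
The shortest such closed walk is i → b → h → m → i, length 4.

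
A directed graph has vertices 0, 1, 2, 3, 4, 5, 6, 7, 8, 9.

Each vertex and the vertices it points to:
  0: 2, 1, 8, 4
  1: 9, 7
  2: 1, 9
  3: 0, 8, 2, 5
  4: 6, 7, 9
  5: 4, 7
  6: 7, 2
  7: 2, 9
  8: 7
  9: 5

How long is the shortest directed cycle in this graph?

For each vertex v, BFS finds the shortest path from v back to v.
The shortest such closed walk is 5 → 4 → 9 → 5, length 3.

3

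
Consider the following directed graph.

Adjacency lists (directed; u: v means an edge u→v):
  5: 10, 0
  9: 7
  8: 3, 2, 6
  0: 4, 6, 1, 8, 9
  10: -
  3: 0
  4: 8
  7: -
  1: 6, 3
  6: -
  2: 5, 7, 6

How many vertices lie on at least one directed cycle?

7

A vertex is on a directed cycle iff it belongs to a strongly connected component of size ≥ 2 (or has a self-loop).
The vertices on cycles are {0, 1, 2, 3, 4, 5, 8} — 7 in total.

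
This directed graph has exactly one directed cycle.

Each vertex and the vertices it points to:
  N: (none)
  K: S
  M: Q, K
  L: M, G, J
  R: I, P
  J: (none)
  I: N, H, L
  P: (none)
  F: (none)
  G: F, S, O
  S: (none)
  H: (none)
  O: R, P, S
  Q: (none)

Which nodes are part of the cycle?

G, I, L, O, R

DFS with gray/black marking from I:
I gray
  N gray
  N black
  H gray
  H black
  L gray
    M gray
      Q gray
      Q black
      K gray
        S gray
        S black
      K black
    M black
    G gray
      F gray
      F black
      G→S: S black — skip
      O gray
        R gray
          R→I: I is gray → back edge
Back edge closes the cycle I → L → G → O → R → I; its vertices are {G, I, L, O, R}.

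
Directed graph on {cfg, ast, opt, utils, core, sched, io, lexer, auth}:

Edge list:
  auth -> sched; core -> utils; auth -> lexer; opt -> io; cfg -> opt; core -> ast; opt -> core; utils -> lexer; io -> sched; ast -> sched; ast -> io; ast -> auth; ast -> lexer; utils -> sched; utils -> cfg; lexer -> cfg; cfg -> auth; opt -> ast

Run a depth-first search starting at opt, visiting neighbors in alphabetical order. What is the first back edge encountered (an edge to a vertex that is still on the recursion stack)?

cfg→auth

DFS from opt (visiting neighbors in alphabetical order); mark gray on enter, black on exit:
opt gray
  ast gray
    auth gray
      lexer gray
        cfg gray
          cfg→auth: auth is gray → back edge
First back edge: cfg → auth.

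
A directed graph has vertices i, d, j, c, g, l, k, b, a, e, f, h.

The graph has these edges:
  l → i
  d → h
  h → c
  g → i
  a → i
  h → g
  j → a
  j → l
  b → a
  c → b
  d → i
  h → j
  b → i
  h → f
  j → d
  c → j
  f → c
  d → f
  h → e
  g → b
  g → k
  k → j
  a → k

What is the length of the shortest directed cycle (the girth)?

3

For each vertex v, BFS finds the shortest path from v back to v.
The shortest such closed walk is h → j → d → h, length 3.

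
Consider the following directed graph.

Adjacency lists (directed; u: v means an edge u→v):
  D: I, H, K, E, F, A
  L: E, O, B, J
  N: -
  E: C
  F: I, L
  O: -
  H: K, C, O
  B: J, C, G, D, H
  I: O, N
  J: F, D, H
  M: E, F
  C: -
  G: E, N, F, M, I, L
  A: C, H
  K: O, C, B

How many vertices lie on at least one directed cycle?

10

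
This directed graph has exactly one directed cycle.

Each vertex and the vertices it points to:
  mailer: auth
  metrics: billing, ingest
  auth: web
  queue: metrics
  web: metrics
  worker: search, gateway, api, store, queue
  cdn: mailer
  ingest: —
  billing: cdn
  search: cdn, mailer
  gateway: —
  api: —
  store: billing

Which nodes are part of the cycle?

DFS with gray/black marking from mailer:
mailer gray
  auth gray
    web gray
      metrics gray
        billing gray
          cdn gray
            cdn→mailer: mailer is gray → back edge
Back edge closes the cycle mailer → auth → web → metrics → billing → cdn → mailer; its vertices are {cdn, web, auth, mailer, billing, metrics}.

cdn, web, auth, mailer, billing, metrics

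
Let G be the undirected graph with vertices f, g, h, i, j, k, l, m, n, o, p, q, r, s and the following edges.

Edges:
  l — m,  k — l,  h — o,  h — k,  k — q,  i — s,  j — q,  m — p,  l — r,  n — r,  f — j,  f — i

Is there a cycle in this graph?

DFS, tracking each vertex's parent; an edge to a visited non-parent vertex closes a cycle.
Start from k:
visit k (parent –)
  visit h (parent k)
    h–k: parent, skip
    visit o (parent h)
      o–h: parent, skip
  visit q (parent k)
    visit j (parent q)
      j–q: parent, skip
      visit f (parent j)
        visit i (parent f)
          visit s (parent i)
            s–i: parent, skip
          i–f: parent, skip
        f–j: parent, skip
    q–k: parent, skip
  visit l (parent k)
    visit m (parent l)
      visit p (parent m)
        p–m: parent, skip
      m–l: parent, skip
    visit r (parent l)
      r–l: parent, skip
      visit n (parent r)
        n–r: parent, skip
    l–k: parent, skip
visit g (parent –)
No non-parent visited neighbor found — the graph is a forest.

No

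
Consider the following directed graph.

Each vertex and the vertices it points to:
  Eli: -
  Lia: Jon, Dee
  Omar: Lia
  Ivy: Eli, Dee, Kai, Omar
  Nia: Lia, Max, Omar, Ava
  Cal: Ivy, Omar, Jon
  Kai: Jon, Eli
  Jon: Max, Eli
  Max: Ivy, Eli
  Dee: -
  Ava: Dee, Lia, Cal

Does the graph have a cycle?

Yes

DFS with white/gray/black marking, starting from Ivy:
Ivy gray
  Eli gray
  Eli black
  Dee gray
  Dee black
  Kai gray
    Jon gray
      Max gray
        Max→Ivy: Ivy is gray → back edge
Back edge found, so a cycle exists: Ivy → Kai → Jon → Max → Ivy.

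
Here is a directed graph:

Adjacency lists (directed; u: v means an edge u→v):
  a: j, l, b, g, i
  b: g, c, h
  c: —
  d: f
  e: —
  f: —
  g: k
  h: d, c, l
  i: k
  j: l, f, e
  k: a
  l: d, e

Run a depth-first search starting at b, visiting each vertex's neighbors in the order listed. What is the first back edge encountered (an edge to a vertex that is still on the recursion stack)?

a→b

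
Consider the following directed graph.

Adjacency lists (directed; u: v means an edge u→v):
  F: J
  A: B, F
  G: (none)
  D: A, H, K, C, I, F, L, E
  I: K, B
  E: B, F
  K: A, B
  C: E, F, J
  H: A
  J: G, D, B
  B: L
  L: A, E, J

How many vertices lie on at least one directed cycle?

A vertex is on a directed cycle iff it belongs to a strongly connected component of size ≥ 2 (or has a self-loop).
The vertices on cycles are {A, B, C, D, E, F, H, I, J, K, L} — 11 in total.

11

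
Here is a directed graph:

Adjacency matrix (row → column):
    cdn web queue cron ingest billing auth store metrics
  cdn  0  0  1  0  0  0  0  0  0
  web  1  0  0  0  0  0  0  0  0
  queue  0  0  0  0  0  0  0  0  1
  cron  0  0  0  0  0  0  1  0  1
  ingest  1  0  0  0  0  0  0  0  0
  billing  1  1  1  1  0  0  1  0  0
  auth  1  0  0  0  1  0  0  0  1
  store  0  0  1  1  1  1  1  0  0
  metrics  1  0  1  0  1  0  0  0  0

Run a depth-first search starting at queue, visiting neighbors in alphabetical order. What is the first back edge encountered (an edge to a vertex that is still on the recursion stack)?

DFS from queue (visiting neighbors in alphabetical order); mark gray on enter, black on exit:
queue gray
  metrics gray
    cdn gray
      cdn→queue: queue is gray → back edge
First back edge: cdn → queue.

cdn→queue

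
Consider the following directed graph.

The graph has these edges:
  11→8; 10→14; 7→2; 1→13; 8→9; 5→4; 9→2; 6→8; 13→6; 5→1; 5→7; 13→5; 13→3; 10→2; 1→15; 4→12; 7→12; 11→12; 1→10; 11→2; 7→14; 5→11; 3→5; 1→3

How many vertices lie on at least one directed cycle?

A vertex is on a directed cycle iff it belongs to a strongly connected component of size ≥ 2 (or has a self-loop).
The vertices on cycles are {1, 3, 5, 13} — 4 in total.

4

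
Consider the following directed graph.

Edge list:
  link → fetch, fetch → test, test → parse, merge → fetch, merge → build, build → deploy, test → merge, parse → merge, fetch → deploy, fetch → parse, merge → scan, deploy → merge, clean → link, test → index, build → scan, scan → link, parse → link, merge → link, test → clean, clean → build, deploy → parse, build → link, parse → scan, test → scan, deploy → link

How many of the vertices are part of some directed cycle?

9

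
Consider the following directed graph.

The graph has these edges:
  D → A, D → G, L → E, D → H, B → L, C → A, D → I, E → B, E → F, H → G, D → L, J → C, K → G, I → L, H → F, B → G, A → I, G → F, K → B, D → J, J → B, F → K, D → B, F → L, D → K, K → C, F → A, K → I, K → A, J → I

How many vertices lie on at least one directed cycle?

A vertex is on a directed cycle iff it belongs to a strongly connected component of size ≥ 2 (or has a self-loop).
The vertices on cycles are {A, B, C, E, F, G, I, K, L} — 9 in total.

9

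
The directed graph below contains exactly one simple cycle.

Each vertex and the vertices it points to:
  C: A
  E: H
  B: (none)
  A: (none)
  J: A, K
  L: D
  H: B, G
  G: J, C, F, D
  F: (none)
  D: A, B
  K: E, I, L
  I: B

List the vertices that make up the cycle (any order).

E, G, H, J, K

DFS with gray/black marking from G:
G gray
  J gray
    A gray
    A black
    K gray
      E gray
        H gray
          B gray
          B black
          H→G: G is gray → back edge
Back edge closes the cycle G → J → K → E → H → G; its vertices are {E, G, H, J, K}.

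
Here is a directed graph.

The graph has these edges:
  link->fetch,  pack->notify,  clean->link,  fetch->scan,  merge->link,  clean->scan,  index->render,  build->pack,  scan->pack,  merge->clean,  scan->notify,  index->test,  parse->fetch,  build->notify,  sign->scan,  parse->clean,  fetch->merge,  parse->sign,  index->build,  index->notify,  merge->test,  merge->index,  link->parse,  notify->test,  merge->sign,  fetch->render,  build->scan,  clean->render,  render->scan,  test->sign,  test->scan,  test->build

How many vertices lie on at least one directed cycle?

A vertex is on a directed cycle iff it belongs to a strongly connected component of size ≥ 2 (or has a self-loop).
The vertices on cycles are {link, pack, scan, sign, test, build, clean, fetch, merge, parse, notify} — 11 in total.

11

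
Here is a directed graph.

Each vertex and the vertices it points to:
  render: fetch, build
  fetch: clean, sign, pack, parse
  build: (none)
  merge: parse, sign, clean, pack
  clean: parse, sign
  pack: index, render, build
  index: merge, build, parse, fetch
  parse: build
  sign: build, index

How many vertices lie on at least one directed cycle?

A vertex is on a directed cycle iff it belongs to a strongly connected component of size ≥ 2 (or has a self-loop).
The vertices on cycles are {pack, sign, clean, fetch, index, merge, render} — 7 in total.

7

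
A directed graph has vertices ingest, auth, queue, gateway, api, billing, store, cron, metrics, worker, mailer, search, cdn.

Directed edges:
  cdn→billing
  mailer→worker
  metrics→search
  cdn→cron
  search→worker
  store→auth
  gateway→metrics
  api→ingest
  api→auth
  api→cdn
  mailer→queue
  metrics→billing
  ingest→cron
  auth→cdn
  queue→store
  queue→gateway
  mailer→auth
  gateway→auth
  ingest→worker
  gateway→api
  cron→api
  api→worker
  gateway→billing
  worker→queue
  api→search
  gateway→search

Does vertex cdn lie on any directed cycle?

cdn is on a cycle iff cdn can reach itself via ≥1 edge.
cdn → cron → api → cdn — yes.

Yes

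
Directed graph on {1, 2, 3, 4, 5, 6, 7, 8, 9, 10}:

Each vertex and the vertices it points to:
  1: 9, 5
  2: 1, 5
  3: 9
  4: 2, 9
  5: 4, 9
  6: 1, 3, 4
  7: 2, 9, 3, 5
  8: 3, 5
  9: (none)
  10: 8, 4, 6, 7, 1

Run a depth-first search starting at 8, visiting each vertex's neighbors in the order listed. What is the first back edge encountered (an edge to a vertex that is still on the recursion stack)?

DFS from 8 (visiting each vertex's neighbors in the order listed); mark gray on enter, black on exit:
8 gray
  3 gray
    9 gray
    9 black
  3 black
  5 gray
    4 gray
      2 gray
        1 gray
          1→9: 9 black — skip
          1→5: 5 is gray → back edge
First back edge: 1 → 5.

1→5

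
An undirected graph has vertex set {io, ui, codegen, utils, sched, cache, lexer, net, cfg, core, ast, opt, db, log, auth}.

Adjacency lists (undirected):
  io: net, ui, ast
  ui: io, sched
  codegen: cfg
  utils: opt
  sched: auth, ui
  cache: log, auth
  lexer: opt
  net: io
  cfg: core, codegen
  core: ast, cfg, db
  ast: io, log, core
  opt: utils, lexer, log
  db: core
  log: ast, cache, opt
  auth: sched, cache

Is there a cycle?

DFS, tracking each vertex's parent; an edge to a visited non-parent vertex closes a cycle.
Start from sched:
visit sched (parent –)
  visit auth (parent sched)
    auth–sched: parent, skip
    visit cache (parent auth)
      visit log (parent cache)
        visit ast (parent log)
          visit io (parent ast)
            visit net (parent io)
              net–io: parent, skip
            visit ui (parent io)
              ui–io: parent, skip
              ui–sched: sched visited and ≠ parent → cycle
Cycle: sched – auth – cache – log – ast – io – ui – sched.

Yes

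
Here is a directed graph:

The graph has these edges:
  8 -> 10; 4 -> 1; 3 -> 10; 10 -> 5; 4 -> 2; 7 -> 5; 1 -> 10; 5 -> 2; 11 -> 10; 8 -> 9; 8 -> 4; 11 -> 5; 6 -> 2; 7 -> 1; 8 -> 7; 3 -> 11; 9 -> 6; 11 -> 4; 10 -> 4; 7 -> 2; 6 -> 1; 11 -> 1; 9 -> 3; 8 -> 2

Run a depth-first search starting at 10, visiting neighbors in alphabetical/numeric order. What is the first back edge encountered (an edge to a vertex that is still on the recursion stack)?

1→10

DFS from 10 (visiting neighbors in alphabetical/numeric order); mark gray on enter, black on exit:
10 gray
  4 gray
    1 gray
      1→10: 10 is gray → back edge
First back edge: 1 → 10.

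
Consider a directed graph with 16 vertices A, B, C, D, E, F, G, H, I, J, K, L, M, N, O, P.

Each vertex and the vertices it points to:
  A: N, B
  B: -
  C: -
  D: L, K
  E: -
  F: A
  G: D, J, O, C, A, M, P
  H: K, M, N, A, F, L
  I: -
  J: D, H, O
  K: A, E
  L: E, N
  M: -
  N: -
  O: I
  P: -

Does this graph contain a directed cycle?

DFS with white/gray/black marking, starting from O:
O gray
  I gray
  I black
O black
A gray
  N gray
  N black
  B gray
  B black
A black
C gray
C black
D gray
  L gray
    E gray
    E black
    L→N: N black — skip
  L black
  K gray
    K→A: A black — skip
    K→E: E black — skip
  K black
D black
F gray
  F→A: A black — skip
F black
G gray
  G→D: D black — skip
  J gray
    J→D: D black — skip
    H gray
      H→K: K black — skip
      M gray
      M black
      H→N: N black — skip
      H→A: A black — skip
      H→F: F black — skip
      H→L: L black — skip
    H black
    J→O: O black — skip
  J black
  G→O: O black — skip
  G→C: C black — skip
  G→A: A black — skip
  G→M: M black — skip
  P gray
  P black
G black
Every edge goes to a white or black vertex — no back edge, so the graph is acyclic.

No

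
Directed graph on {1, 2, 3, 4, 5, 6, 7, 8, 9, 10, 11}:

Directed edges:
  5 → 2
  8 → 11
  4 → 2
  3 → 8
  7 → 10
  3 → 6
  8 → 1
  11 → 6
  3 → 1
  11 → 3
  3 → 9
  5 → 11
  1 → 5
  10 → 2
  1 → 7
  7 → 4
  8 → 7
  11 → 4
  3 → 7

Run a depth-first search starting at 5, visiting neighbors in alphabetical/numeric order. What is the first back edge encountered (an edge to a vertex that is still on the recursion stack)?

1→5

DFS from 5 (visiting neighbors in alphabetical/numeric order); mark gray on enter, black on exit:
5 gray
  2 gray
  2 black
  11 gray
    3 gray
      1 gray
        1→5: 5 is gray → back edge
First back edge: 1 → 5.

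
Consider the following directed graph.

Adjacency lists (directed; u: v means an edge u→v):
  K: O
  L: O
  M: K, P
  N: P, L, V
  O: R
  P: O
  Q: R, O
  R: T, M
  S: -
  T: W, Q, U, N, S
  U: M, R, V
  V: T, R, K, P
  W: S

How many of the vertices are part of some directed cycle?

11

A vertex is on a directed cycle iff it belongs to a strongly connected component of size ≥ 2 (or has a self-loop).
The vertices on cycles are {K, L, M, N, O, P, Q, R, T, U, V} — 11 in total.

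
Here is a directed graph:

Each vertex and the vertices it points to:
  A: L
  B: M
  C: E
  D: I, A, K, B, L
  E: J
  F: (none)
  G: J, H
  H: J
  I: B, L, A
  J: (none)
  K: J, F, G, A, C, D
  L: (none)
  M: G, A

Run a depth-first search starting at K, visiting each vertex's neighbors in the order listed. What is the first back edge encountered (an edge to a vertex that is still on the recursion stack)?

D->K

DFS from K (visiting each vertex's neighbors in the order listed); mark gray on enter, black on exit:
K gray
  J gray
  J black
  F gray
  F black
  G gray
    G→J: J black — skip
    H gray
      H→J: J black — skip
    H black
  G black
  A gray
    L gray
    L black
  A black
  C gray
    E gray
      E→J: J black — skip
    E black
  C black
  D gray
    I gray
      B gray
        M gray
          M→G: G black — skip
          M→A: A black — skip
        M black
      B black
      I→L: L black — skip
      I→A: A black — skip
    I black
    D→A: A black — skip
    D→K: K is gray → back edge
First back edge: D → K.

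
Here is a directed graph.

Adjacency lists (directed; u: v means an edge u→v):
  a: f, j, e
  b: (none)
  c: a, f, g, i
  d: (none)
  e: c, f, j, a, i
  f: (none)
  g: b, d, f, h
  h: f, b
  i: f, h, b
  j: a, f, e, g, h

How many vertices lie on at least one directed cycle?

4

A vertex is on a directed cycle iff it belongs to a strongly connected component of size ≥ 2 (or has a self-loop).
The vertices on cycles are {a, c, e, j} — 4 in total.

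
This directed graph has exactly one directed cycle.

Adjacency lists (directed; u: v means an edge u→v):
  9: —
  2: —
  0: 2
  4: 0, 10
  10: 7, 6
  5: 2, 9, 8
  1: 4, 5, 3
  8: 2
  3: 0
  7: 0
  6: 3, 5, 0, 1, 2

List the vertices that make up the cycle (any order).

DFS with gray/black marking from 6:
6 gray
  3 gray
    0 gray
      2 gray
      2 black
    0 black
  3 black
  5 gray
    5→2: 2 black — skip
    9 gray
    9 black
    8 gray
      8→2: 2 black — skip
    8 black
  5 black
  6→0: 0 black — skip
  1 gray
    4 gray
      4→0: 0 black — skip
      10 gray
        7 gray
          7→0: 0 black — skip
        7 black
        10→6: 6 is gray → back edge
Back edge closes the cycle 6 → 1 → 4 → 10 → 6; its vertices are {1, 4, 6, 10}.

1, 4, 6, 10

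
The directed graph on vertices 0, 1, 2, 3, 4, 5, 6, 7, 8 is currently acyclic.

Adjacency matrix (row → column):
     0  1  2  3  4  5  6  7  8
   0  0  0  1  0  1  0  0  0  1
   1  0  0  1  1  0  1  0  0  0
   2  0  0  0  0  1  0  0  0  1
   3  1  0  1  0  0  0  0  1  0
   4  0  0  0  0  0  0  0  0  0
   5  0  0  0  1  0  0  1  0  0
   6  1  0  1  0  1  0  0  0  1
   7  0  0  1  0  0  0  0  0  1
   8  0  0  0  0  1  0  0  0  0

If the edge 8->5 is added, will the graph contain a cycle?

Adding 8→5 creates a cycle iff 5 can already reach 8.
Path from 5: 5 → 6 → 8.
So 5 → … → 8 → 5 is a cycle.

Yes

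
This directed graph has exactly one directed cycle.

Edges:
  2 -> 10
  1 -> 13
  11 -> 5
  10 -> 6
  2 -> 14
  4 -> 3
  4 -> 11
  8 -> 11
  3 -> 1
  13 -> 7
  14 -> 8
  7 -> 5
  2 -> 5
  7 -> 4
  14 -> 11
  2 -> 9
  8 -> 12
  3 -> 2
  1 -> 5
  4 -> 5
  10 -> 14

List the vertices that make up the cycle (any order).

1, 3, 4, 7, 13

DFS with gray/black marking from 3:
3 gray
  1 gray
    5 gray
    5 black
    13 gray
      7 gray
        4 gray
          4→3: 3 is gray → back edge
Back edge closes the cycle 3 → 1 → 13 → 7 → 4 → 3; its vertices are {1, 3, 4, 7, 13}.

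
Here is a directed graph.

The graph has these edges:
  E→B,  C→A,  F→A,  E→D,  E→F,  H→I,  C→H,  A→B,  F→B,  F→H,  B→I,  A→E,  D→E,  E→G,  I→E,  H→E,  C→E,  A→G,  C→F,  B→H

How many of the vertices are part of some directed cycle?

7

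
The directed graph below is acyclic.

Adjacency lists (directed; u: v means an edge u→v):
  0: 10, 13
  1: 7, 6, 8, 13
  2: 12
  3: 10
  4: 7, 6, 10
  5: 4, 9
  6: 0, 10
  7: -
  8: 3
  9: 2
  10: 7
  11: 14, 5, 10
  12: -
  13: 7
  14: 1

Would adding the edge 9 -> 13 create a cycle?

No

Adding 9→13 creates a cycle iff 13 can already reach 9.
Explore from 13: no path reaches 9. The graph stays acyclic.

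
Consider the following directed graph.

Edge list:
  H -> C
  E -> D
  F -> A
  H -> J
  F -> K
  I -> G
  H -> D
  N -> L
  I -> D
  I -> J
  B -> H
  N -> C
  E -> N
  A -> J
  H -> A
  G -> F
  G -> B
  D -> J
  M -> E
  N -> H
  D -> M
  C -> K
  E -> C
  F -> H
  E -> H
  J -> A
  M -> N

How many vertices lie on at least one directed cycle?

7

A vertex is on a directed cycle iff it belongs to a strongly connected component of size ≥ 2 (or has a self-loop).
The vertices on cycles are {A, D, E, H, J, M, N} — 7 in total.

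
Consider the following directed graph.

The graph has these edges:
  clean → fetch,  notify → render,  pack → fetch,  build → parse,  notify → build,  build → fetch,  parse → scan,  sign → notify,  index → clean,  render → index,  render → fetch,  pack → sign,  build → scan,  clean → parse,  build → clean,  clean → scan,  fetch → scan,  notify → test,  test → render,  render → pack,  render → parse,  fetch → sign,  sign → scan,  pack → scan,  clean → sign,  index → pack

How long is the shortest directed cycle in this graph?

4

For each vertex v, BFS finds the shortest path from v back to v.
The shortest such closed walk is notify → render → pack → sign → notify, length 4.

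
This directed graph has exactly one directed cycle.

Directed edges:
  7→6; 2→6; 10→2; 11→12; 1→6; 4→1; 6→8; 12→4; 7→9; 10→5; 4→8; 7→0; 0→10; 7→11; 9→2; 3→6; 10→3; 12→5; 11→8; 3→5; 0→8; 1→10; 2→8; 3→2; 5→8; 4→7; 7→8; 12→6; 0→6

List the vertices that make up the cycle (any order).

4, 7, 11, 12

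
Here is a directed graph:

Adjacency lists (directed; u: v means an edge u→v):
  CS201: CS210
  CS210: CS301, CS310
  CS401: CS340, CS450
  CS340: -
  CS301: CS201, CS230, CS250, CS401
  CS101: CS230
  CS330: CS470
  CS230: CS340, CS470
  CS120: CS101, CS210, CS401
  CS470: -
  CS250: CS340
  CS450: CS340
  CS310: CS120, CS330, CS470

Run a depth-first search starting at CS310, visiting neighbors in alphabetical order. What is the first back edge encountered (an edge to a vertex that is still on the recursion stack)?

CS201→CS210

DFS from CS310 (visiting neighbors in alphabetical order); mark gray on enter, black on exit:
CS310 gray
  CS120 gray
    CS101 gray
      CS230 gray
        CS340 gray
        CS340 black
        CS470 gray
        CS470 black
      CS230 black
    CS101 black
    CS210 gray
      CS301 gray
        CS201 gray
          CS201→CS210: CS210 is gray → back edge
First back edge: CS201 → CS210.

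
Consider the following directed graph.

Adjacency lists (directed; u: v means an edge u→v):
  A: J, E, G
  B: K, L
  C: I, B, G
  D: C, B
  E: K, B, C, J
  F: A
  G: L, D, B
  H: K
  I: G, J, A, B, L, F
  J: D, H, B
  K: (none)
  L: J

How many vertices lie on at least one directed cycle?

10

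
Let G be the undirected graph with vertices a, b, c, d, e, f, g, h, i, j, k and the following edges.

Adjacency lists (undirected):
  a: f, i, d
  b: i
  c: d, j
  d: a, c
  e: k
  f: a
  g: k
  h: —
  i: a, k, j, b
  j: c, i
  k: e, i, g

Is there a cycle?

Yes

DFS, tracking each vertex's parent; an edge to a visited non-parent vertex closes a cycle.
Start from f:
visit f (parent –)
  visit a (parent f)
    a–f: parent, skip
    visit i (parent a)
      i–a: parent, skip
      visit k (parent i)
        visit e (parent k)
          e–k: parent, skip
        k–i: parent, skip
        visit g (parent k)
          g–k: parent, skip
      visit j (parent i)
        visit c (parent j)
          visit d (parent c)
            d–a: a visited and ≠ parent → cycle
Cycle: a – i – j – c – d – a.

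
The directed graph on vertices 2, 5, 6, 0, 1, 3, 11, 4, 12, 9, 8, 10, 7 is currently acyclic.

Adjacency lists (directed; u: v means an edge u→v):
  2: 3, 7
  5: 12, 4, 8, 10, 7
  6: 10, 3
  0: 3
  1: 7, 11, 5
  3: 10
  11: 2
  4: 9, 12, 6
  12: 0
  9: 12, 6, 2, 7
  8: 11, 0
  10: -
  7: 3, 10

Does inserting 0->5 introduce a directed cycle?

Adding 0→5 creates a cycle iff 5 can already reach 0.
Path from 5: 5 → 8 → 0.
So 5 → … → 0 → 5 is a cycle.

Yes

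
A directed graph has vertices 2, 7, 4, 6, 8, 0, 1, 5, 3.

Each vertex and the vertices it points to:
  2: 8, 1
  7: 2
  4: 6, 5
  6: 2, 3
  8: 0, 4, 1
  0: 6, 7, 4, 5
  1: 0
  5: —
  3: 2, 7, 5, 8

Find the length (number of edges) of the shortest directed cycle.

For each vertex v, BFS finds the shortest path from v back to v.
The shortest such closed walk is 8 → 4 → 6 → 3 → 8, length 4.

4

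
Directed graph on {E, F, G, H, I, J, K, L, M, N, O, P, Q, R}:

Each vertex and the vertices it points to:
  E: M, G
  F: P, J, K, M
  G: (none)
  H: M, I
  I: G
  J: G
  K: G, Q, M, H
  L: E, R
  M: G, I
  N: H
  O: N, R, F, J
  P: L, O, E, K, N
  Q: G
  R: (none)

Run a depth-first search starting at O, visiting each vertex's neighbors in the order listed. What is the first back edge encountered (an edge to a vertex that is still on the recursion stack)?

P→O

DFS from O (visiting each vertex's neighbors in the order listed); mark gray on enter, black on exit:
O gray
  N gray
    H gray
      M gray
        G gray
        G black
        I gray
          I→G: G black — skip
        I black
      M black
      H→I: I black — skip
    H black
  N black
  R gray
  R black
  F gray
    P gray
      L gray
        E gray
          E→M: M black — skip
          E→G: G black — skip
        E black
        L→R: R black — skip
      L black
      P→O: O is gray → back edge
First back edge: P → O.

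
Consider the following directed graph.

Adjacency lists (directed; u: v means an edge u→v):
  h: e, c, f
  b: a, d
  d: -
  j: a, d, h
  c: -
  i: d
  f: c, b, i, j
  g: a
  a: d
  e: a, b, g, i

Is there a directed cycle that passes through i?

i lies on a cycle iff there is a path from i back to itself.
Exploring from i, it never reaches itself; equivalently, its strongly connected component is a singleton.

No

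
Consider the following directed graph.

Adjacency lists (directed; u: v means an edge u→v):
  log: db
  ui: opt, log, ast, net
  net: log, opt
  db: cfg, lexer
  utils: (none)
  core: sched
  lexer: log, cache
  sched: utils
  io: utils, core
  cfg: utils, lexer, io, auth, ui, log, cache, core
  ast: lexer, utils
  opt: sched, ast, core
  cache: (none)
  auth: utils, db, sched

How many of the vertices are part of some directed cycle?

9

A vertex is on a directed cycle iff it belongs to a strongly connected component of size ≥ 2 (or has a self-loop).
The vertices on cycles are {db, ui, ast, cfg, log, net, opt, auth, lexer} — 9 in total.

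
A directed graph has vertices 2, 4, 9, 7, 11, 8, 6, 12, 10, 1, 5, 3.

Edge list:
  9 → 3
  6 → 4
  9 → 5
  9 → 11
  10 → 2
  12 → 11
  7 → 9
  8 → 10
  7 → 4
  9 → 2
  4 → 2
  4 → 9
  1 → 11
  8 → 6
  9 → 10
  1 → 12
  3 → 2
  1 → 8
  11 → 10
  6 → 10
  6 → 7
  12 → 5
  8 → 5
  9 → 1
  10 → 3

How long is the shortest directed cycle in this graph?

5

For each vertex v, BFS finds the shortest path from v back to v.
The shortest such closed walk is 7 → 9 → 1 → 8 → 6 → 7, length 5.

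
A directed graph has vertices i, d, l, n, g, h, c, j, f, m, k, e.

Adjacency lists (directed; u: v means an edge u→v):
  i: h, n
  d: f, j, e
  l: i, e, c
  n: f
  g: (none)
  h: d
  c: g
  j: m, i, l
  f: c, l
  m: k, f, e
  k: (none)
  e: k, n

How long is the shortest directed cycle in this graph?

For each vertex v, BFS finds the shortest path from v back to v.
The shortest such closed walk is j → i → h → d → j, length 4.

4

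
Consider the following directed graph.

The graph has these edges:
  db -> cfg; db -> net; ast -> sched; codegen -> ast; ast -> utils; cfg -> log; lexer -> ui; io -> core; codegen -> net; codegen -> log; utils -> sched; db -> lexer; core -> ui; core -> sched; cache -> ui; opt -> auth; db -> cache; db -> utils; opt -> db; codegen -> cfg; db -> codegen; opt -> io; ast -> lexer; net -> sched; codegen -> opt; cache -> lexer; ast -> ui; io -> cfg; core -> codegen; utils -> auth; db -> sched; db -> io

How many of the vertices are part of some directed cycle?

A vertex is on a directed cycle iff it belongs to a strongly connected component of size ≥ 2 (or has a self-loop).
The vertices on cycles are {db, io, opt, core, codegen} — 5 in total.

5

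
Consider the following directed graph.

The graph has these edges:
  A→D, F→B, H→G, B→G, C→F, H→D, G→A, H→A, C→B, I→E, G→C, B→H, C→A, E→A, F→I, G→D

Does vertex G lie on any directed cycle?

Yes

G is on a cycle iff G can reach itself via ≥1 edge.
G → C → B → G — yes.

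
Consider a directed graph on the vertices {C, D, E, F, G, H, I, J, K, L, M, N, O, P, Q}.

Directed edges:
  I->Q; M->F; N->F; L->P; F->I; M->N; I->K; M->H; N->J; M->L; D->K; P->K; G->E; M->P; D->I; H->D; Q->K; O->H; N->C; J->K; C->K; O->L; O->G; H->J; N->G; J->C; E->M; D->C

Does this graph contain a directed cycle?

Yes

DFS with white/gray/black marking, starting from H:
H gray
  D gray
    K gray
    K black
    I gray
      Q gray
        Q→K: K black — skip
      Q black
      I→K: K black — skip
    I black
    C gray
      C→K: K black — skip
    C black
  D black
  J gray
    J→K: K black — skip
    J→C: C black — skip
  J black
H black
E gray
  M gray
    N gray
      F gray
        F→I: I black — skip
      F black
      N→J: J black — skip
      G gray
        G→E: E is gray → back edge
Back edge found, so a cycle exists: E → M → N → G → E.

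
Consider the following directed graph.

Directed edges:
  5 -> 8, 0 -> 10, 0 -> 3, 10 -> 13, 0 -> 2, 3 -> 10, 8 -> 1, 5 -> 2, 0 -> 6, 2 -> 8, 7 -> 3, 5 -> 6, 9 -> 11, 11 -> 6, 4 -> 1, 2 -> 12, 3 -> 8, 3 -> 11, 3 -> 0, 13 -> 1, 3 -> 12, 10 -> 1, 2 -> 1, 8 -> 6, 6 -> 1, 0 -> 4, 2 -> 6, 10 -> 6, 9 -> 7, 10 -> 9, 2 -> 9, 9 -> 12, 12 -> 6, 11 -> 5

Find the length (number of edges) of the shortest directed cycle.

2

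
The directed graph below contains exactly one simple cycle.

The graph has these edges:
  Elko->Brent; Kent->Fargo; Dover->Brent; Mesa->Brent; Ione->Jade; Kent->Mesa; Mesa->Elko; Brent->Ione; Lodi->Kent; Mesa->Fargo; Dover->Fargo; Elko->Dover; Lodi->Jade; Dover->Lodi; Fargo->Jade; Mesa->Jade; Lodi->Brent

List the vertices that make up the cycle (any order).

Elko, Kent, Lodi, Mesa, Dover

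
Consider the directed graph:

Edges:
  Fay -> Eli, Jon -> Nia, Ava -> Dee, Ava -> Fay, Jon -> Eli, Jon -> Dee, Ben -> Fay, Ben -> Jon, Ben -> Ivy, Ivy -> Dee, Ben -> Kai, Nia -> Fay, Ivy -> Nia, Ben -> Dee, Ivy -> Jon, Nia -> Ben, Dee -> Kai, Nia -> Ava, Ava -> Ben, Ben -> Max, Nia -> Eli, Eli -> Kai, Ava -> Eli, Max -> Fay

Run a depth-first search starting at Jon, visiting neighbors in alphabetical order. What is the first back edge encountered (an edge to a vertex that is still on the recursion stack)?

DFS from Jon (visiting neighbors in alphabetical order); mark gray on enter, black on exit:
Jon gray
  Dee gray
    Kai gray
    Kai black
  Dee black
  Eli gray
    Eli→Kai: Kai black — skip
  Eli black
  Nia gray
    Ava gray
      Ben gray
        Ben→Dee: Dee black — skip
        Fay gray
          Fay→Eli: Eli black — skip
        Fay black
        Ivy gray
          Ivy→Dee: Dee black — skip
          Ivy→Jon: Jon is gray → back edge
First back edge: Ivy → Jon.

Ivy→Jon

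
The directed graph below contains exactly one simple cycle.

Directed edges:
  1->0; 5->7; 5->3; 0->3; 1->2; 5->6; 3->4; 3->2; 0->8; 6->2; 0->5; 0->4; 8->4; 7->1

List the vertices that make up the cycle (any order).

0, 1, 5, 7

DFS with gray/black marking from 1:
1 gray
  2 gray
  2 black
  0 gray
    4 gray
    4 black
    3 gray
      3→4: 4 black — skip
      3→2: 2 black — skip
    3 black
    5 gray
      5→3: 3 black — skip
      7 gray
        7→1: 1 is gray → back edge
Back edge closes the cycle 1 → 0 → 5 → 7 → 1; its vertices are {0, 1, 5, 7}.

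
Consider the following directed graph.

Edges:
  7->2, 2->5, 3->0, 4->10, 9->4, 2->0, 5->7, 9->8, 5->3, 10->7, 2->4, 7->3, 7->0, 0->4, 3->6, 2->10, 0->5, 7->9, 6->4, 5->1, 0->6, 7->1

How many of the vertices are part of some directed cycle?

A vertex is on a directed cycle iff it belongs to a strongly connected component of size ≥ 2 (or has a self-loop).
The vertices on cycles are {0, 2, 3, 4, 5, 6, 7, 9, 10} — 9 in total.

9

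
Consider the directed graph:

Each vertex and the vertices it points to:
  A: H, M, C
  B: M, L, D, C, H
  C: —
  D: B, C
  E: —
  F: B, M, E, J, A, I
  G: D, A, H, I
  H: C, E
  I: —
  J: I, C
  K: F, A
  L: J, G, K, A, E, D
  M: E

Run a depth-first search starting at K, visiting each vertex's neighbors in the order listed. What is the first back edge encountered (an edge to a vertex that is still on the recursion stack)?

D→B

DFS from K (visiting each vertex's neighbors in the order listed); mark gray on enter, black on exit:
K gray
  F gray
    B gray
      M gray
        E gray
        E black
      M black
      L gray
        J gray
          I gray
          I black
          C gray
          C black
        J black
        G gray
          D gray
            D→B: B is gray → back edge
First back edge: D → B.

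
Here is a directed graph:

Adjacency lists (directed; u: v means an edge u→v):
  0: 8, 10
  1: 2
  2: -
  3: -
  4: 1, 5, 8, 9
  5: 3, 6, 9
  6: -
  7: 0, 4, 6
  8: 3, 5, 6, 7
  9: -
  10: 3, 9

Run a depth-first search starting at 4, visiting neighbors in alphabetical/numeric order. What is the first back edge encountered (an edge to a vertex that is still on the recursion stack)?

0→8

DFS from 4 (visiting neighbors in alphabetical/numeric order); mark gray on enter, black on exit:
4 gray
  1 gray
    2 gray
    2 black
  1 black
  5 gray
    3 gray
    3 black
    6 gray
    6 black
    9 gray
    9 black
  5 black
  8 gray
    8→3: 3 black — skip
    8→5: 5 black — skip
    8→6: 6 black — skip
    7 gray
      0 gray
        0→8: 8 is gray → back edge
First back edge: 0 → 8.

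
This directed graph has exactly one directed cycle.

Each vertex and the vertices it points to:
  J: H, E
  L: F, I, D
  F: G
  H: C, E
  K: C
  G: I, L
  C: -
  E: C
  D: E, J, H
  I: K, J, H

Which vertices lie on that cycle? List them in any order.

F, G, L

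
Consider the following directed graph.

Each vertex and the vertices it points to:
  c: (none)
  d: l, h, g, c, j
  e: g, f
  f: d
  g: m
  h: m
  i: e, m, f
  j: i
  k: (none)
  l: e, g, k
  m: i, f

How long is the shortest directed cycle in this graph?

2

For each vertex v, BFS finds the shortest path from v back to v.
The shortest such closed walk is m → i → m, length 2.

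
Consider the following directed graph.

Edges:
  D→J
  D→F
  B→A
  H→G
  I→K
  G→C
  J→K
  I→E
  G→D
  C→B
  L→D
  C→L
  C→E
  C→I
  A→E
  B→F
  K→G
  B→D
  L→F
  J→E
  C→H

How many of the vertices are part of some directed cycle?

A vertex is on a directed cycle iff it belongs to a strongly connected component of size ≥ 2 (or has a self-loop).
The vertices on cycles are {B, C, D, G, H, I, J, K, L} — 9 in total.

9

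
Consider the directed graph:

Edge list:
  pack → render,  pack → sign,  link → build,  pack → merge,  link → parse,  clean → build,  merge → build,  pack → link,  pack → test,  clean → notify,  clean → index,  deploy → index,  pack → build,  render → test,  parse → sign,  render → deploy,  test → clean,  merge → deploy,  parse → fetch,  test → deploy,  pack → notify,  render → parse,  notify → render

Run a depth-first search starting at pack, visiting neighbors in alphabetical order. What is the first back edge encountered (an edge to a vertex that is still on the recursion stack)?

clean→notify

DFS from pack (visiting neighbors in alphabetical order); mark gray on enter, black on exit:
pack gray
  build gray
  build black
  link gray
    link→build: build black — skip
    parse gray
      fetch gray
      fetch black
      sign gray
      sign black
    parse black
  link black
  merge gray
    merge→build: build black — skip
    deploy gray
      index gray
      index black
    deploy black
  merge black
  notify gray
    render gray
      render→deploy: deploy black — skip
      render→parse: parse black — skip
      test gray
        clean gray
          clean→build: build black — skip
          clean→index: index black — skip
          clean→notify: notify is gray → back edge
First back edge: clean → notify.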